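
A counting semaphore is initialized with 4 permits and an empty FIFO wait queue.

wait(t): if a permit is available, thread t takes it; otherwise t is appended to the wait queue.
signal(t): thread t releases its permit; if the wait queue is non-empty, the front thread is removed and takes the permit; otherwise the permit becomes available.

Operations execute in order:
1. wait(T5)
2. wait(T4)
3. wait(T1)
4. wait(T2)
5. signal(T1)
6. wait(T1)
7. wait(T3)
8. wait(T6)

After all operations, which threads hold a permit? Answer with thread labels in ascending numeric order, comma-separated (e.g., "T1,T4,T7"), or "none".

Answer: T1,T2,T4,T5

Derivation:
Step 1: wait(T5) -> count=3 queue=[] holders={T5}
Step 2: wait(T4) -> count=2 queue=[] holders={T4,T5}
Step 3: wait(T1) -> count=1 queue=[] holders={T1,T4,T5}
Step 4: wait(T2) -> count=0 queue=[] holders={T1,T2,T4,T5}
Step 5: signal(T1) -> count=1 queue=[] holders={T2,T4,T5}
Step 6: wait(T1) -> count=0 queue=[] holders={T1,T2,T4,T5}
Step 7: wait(T3) -> count=0 queue=[T3] holders={T1,T2,T4,T5}
Step 8: wait(T6) -> count=0 queue=[T3,T6] holders={T1,T2,T4,T5}
Final holders: T1,T2,T4,T5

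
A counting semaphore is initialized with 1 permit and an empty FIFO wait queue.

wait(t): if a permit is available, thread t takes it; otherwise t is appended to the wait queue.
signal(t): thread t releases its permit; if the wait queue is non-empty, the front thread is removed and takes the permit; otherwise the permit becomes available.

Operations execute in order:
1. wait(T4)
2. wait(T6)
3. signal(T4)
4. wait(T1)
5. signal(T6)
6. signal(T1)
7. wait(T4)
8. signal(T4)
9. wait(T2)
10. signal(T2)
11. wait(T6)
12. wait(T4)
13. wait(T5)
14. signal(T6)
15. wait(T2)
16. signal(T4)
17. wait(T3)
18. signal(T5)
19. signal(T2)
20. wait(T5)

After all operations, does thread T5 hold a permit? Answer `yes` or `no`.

Answer: no

Derivation:
Step 1: wait(T4) -> count=0 queue=[] holders={T4}
Step 2: wait(T6) -> count=0 queue=[T6] holders={T4}
Step 3: signal(T4) -> count=0 queue=[] holders={T6}
Step 4: wait(T1) -> count=0 queue=[T1] holders={T6}
Step 5: signal(T6) -> count=0 queue=[] holders={T1}
Step 6: signal(T1) -> count=1 queue=[] holders={none}
Step 7: wait(T4) -> count=0 queue=[] holders={T4}
Step 8: signal(T4) -> count=1 queue=[] holders={none}
Step 9: wait(T2) -> count=0 queue=[] holders={T2}
Step 10: signal(T2) -> count=1 queue=[] holders={none}
Step 11: wait(T6) -> count=0 queue=[] holders={T6}
Step 12: wait(T4) -> count=0 queue=[T4] holders={T6}
Step 13: wait(T5) -> count=0 queue=[T4,T5] holders={T6}
Step 14: signal(T6) -> count=0 queue=[T5] holders={T4}
Step 15: wait(T2) -> count=0 queue=[T5,T2] holders={T4}
Step 16: signal(T4) -> count=0 queue=[T2] holders={T5}
Step 17: wait(T3) -> count=0 queue=[T2,T3] holders={T5}
Step 18: signal(T5) -> count=0 queue=[T3] holders={T2}
Step 19: signal(T2) -> count=0 queue=[] holders={T3}
Step 20: wait(T5) -> count=0 queue=[T5] holders={T3}
Final holders: {T3} -> T5 not in holders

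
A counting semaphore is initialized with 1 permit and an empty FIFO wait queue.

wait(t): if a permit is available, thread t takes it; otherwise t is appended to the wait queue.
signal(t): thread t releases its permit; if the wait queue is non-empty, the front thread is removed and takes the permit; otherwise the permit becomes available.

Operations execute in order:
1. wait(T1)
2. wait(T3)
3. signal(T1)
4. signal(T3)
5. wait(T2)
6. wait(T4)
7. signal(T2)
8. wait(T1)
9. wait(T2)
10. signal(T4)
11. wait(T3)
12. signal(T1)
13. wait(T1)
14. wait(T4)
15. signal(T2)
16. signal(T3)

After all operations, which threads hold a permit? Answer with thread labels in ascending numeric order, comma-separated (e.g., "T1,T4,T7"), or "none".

Answer: T1

Derivation:
Step 1: wait(T1) -> count=0 queue=[] holders={T1}
Step 2: wait(T3) -> count=0 queue=[T3] holders={T1}
Step 3: signal(T1) -> count=0 queue=[] holders={T3}
Step 4: signal(T3) -> count=1 queue=[] holders={none}
Step 5: wait(T2) -> count=0 queue=[] holders={T2}
Step 6: wait(T4) -> count=0 queue=[T4] holders={T2}
Step 7: signal(T2) -> count=0 queue=[] holders={T4}
Step 8: wait(T1) -> count=0 queue=[T1] holders={T4}
Step 9: wait(T2) -> count=0 queue=[T1,T2] holders={T4}
Step 10: signal(T4) -> count=0 queue=[T2] holders={T1}
Step 11: wait(T3) -> count=0 queue=[T2,T3] holders={T1}
Step 12: signal(T1) -> count=0 queue=[T3] holders={T2}
Step 13: wait(T1) -> count=0 queue=[T3,T1] holders={T2}
Step 14: wait(T4) -> count=0 queue=[T3,T1,T4] holders={T2}
Step 15: signal(T2) -> count=0 queue=[T1,T4] holders={T3}
Step 16: signal(T3) -> count=0 queue=[T4] holders={T1}
Final holders: T1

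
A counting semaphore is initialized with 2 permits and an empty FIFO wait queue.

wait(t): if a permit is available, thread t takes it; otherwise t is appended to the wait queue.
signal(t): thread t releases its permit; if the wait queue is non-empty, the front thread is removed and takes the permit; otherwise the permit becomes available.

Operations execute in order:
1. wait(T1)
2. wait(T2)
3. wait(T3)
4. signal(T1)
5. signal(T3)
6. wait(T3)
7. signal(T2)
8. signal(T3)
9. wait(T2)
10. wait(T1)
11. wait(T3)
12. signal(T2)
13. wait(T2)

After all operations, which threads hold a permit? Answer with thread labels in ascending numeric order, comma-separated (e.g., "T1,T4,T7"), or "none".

Answer: T1,T3

Derivation:
Step 1: wait(T1) -> count=1 queue=[] holders={T1}
Step 2: wait(T2) -> count=0 queue=[] holders={T1,T2}
Step 3: wait(T3) -> count=0 queue=[T3] holders={T1,T2}
Step 4: signal(T1) -> count=0 queue=[] holders={T2,T3}
Step 5: signal(T3) -> count=1 queue=[] holders={T2}
Step 6: wait(T3) -> count=0 queue=[] holders={T2,T3}
Step 7: signal(T2) -> count=1 queue=[] holders={T3}
Step 8: signal(T3) -> count=2 queue=[] holders={none}
Step 9: wait(T2) -> count=1 queue=[] holders={T2}
Step 10: wait(T1) -> count=0 queue=[] holders={T1,T2}
Step 11: wait(T3) -> count=0 queue=[T3] holders={T1,T2}
Step 12: signal(T2) -> count=0 queue=[] holders={T1,T3}
Step 13: wait(T2) -> count=0 queue=[T2] holders={T1,T3}
Final holders: T1,T3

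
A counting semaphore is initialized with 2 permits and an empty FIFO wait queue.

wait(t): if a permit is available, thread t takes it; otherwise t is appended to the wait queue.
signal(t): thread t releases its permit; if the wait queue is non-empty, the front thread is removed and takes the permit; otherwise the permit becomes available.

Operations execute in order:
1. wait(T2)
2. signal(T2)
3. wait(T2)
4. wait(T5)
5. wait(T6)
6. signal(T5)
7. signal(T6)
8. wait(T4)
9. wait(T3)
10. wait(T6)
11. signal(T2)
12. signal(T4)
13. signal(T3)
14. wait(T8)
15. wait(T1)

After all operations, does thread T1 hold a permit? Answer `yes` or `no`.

Step 1: wait(T2) -> count=1 queue=[] holders={T2}
Step 2: signal(T2) -> count=2 queue=[] holders={none}
Step 3: wait(T2) -> count=1 queue=[] holders={T2}
Step 4: wait(T5) -> count=0 queue=[] holders={T2,T5}
Step 5: wait(T6) -> count=0 queue=[T6] holders={T2,T5}
Step 6: signal(T5) -> count=0 queue=[] holders={T2,T6}
Step 7: signal(T6) -> count=1 queue=[] holders={T2}
Step 8: wait(T4) -> count=0 queue=[] holders={T2,T4}
Step 9: wait(T3) -> count=0 queue=[T3] holders={T2,T4}
Step 10: wait(T6) -> count=0 queue=[T3,T6] holders={T2,T4}
Step 11: signal(T2) -> count=0 queue=[T6] holders={T3,T4}
Step 12: signal(T4) -> count=0 queue=[] holders={T3,T6}
Step 13: signal(T3) -> count=1 queue=[] holders={T6}
Step 14: wait(T8) -> count=0 queue=[] holders={T6,T8}
Step 15: wait(T1) -> count=0 queue=[T1] holders={T6,T8}
Final holders: {T6,T8} -> T1 not in holders

Answer: no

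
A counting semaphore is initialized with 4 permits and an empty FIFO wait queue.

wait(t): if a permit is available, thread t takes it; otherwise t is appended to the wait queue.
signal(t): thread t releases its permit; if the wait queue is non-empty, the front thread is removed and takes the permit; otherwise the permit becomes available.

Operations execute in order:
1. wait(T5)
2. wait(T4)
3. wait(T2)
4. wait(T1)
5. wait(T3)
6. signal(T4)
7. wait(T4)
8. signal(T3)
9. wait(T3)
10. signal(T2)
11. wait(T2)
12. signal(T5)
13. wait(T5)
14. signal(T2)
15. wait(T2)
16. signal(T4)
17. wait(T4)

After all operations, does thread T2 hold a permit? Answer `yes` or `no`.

Answer: yes

Derivation:
Step 1: wait(T5) -> count=3 queue=[] holders={T5}
Step 2: wait(T4) -> count=2 queue=[] holders={T4,T5}
Step 3: wait(T2) -> count=1 queue=[] holders={T2,T4,T5}
Step 4: wait(T1) -> count=0 queue=[] holders={T1,T2,T4,T5}
Step 5: wait(T3) -> count=0 queue=[T3] holders={T1,T2,T4,T5}
Step 6: signal(T4) -> count=0 queue=[] holders={T1,T2,T3,T5}
Step 7: wait(T4) -> count=0 queue=[T4] holders={T1,T2,T3,T5}
Step 8: signal(T3) -> count=0 queue=[] holders={T1,T2,T4,T5}
Step 9: wait(T3) -> count=0 queue=[T3] holders={T1,T2,T4,T5}
Step 10: signal(T2) -> count=0 queue=[] holders={T1,T3,T4,T5}
Step 11: wait(T2) -> count=0 queue=[T2] holders={T1,T3,T4,T5}
Step 12: signal(T5) -> count=0 queue=[] holders={T1,T2,T3,T4}
Step 13: wait(T5) -> count=0 queue=[T5] holders={T1,T2,T3,T4}
Step 14: signal(T2) -> count=0 queue=[] holders={T1,T3,T4,T5}
Step 15: wait(T2) -> count=0 queue=[T2] holders={T1,T3,T4,T5}
Step 16: signal(T4) -> count=0 queue=[] holders={T1,T2,T3,T5}
Step 17: wait(T4) -> count=0 queue=[T4] holders={T1,T2,T3,T5}
Final holders: {T1,T2,T3,T5} -> T2 in holders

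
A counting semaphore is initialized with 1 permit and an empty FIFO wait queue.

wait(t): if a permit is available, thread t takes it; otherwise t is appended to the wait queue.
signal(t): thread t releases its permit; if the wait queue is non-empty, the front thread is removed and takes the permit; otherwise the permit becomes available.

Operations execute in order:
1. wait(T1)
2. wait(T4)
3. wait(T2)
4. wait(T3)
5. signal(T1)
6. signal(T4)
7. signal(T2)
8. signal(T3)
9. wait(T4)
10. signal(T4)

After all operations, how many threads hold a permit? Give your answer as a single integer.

Answer: 0

Derivation:
Step 1: wait(T1) -> count=0 queue=[] holders={T1}
Step 2: wait(T4) -> count=0 queue=[T4] holders={T1}
Step 3: wait(T2) -> count=0 queue=[T4,T2] holders={T1}
Step 4: wait(T3) -> count=0 queue=[T4,T2,T3] holders={T1}
Step 5: signal(T1) -> count=0 queue=[T2,T3] holders={T4}
Step 6: signal(T4) -> count=0 queue=[T3] holders={T2}
Step 7: signal(T2) -> count=0 queue=[] holders={T3}
Step 8: signal(T3) -> count=1 queue=[] holders={none}
Step 9: wait(T4) -> count=0 queue=[] holders={T4}
Step 10: signal(T4) -> count=1 queue=[] holders={none}
Final holders: {none} -> 0 thread(s)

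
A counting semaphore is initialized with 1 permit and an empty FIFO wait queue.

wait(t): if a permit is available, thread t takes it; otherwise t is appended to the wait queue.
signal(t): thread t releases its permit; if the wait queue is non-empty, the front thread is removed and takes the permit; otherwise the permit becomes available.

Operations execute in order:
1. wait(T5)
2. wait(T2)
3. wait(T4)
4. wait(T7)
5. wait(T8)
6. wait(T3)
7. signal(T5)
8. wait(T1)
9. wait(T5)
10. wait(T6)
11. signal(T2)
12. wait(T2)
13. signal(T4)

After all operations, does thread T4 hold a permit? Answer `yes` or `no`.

Answer: no

Derivation:
Step 1: wait(T5) -> count=0 queue=[] holders={T5}
Step 2: wait(T2) -> count=0 queue=[T2] holders={T5}
Step 3: wait(T4) -> count=0 queue=[T2,T4] holders={T5}
Step 4: wait(T7) -> count=0 queue=[T2,T4,T7] holders={T5}
Step 5: wait(T8) -> count=0 queue=[T2,T4,T7,T8] holders={T5}
Step 6: wait(T3) -> count=0 queue=[T2,T4,T7,T8,T3] holders={T5}
Step 7: signal(T5) -> count=0 queue=[T4,T7,T8,T3] holders={T2}
Step 8: wait(T1) -> count=0 queue=[T4,T7,T8,T3,T1] holders={T2}
Step 9: wait(T5) -> count=0 queue=[T4,T7,T8,T3,T1,T5] holders={T2}
Step 10: wait(T6) -> count=0 queue=[T4,T7,T8,T3,T1,T5,T6] holders={T2}
Step 11: signal(T2) -> count=0 queue=[T7,T8,T3,T1,T5,T6] holders={T4}
Step 12: wait(T2) -> count=0 queue=[T7,T8,T3,T1,T5,T6,T2] holders={T4}
Step 13: signal(T4) -> count=0 queue=[T8,T3,T1,T5,T6,T2] holders={T7}
Final holders: {T7} -> T4 not in holders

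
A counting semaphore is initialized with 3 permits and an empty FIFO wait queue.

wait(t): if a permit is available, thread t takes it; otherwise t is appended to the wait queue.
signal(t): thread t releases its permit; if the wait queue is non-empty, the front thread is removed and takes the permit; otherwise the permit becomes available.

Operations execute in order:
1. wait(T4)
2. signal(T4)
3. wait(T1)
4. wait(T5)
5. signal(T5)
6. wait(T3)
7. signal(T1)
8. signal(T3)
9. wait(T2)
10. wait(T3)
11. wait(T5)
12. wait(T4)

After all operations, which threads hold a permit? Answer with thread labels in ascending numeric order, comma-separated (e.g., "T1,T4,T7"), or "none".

Step 1: wait(T4) -> count=2 queue=[] holders={T4}
Step 2: signal(T4) -> count=3 queue=[] holders={none}
Step 3: wait(T1) -> count=2 queue=[] holders={T1}
Step 4: wait(T5) -> count=1 queue=[] holders={T1,T5}
Step 5: signal(T5) -> count=2 queue=[] holders={T1}
Step 6: wait(T3) -> count=1 queue=[] holders={T1,T3}
Step 7: signal(T1) -> count=2 queue=[] holders={T3}
Step 8: signal(T3) -> count=3 queue=[] holders={none}
Step 9: wait(T2) -> count=2 queue=[] holders={T2}
Step 10: wait(T3) -> count=1 queue=[] holders={T2,T3}
Step 11: wait(T5) -> count=0 queue=[] holders={T2,T3,T5}
Step 12: wait(T4) -> count=0 queue=[T4] holders={T2,T3,T5}
Final holders: T2,T3,T5

Answer: T2,T3,T5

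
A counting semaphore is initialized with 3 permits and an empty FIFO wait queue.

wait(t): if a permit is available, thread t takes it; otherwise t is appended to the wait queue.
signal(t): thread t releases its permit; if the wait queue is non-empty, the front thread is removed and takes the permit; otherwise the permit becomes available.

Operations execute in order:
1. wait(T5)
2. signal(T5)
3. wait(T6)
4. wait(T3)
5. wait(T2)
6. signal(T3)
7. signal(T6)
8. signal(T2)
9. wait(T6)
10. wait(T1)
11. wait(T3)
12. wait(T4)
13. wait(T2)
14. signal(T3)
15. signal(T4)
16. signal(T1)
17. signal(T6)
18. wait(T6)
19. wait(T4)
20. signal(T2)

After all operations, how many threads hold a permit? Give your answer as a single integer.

Step 1: wait(T5) -> count=2 queue=[] holders={T5}
Step 2: signal(T5) -> count=3 queue=[] holders={none}
Step 3: wait(T6) -> count=2 queue=[] holders={T6}
Step 4: wait(T3) -> count=1 queue=[] holders={T3,T6}
Step 5: wait(T2) -> count=0 queue=[] holders={T2,T3,T6}
Step 6: signal(T3) -> count=1 queue=[] holders={T2,T6}
Step 7: signal(T6) -> count=2 queue=[] holders={T2}
Step 8: signal(T2) -> count=3 queue=[] holders={none}
Step 9: wait(T6) -> count=2 queue=[] holders={T6}
Step 10: wait(T1) -> count=1 queue=[] holders={T1,T6}
Step 11: wait(T3) -> count=0 queue=[] holders={T1,T3,T6}
Step 12: wait(T4) -> count=0 queue=[T4] holders={T1,T3,T6}
Step 13: wait(T2) -> count=0 queue=[T4,T2] holders={T1,T3,T6}
Step 14: signal(T3) -> count=0 queue=[T2] holders={T1,T4,T6}
Step 15: signal(T4) -> count=0 queue=[] holders={T1,T2,T6}
Step 16: signal(T1) -> count=1 queue=[] holders={T2,T6}
Step 17: signal(T6) -> count=2 queue=[] holders={T2}
Step 18: wait(T6) -> count=1 queue=[] holders={T2,T6}
Step 19: wait(T4) -> count=0 queue=[] holders={T2,T4,T6}
Step 20: signal(T2) -> count=1 queue=[] holders={T4,T6}
Final holders: {T4,T6} -> 2 thread(s)

Answer: 2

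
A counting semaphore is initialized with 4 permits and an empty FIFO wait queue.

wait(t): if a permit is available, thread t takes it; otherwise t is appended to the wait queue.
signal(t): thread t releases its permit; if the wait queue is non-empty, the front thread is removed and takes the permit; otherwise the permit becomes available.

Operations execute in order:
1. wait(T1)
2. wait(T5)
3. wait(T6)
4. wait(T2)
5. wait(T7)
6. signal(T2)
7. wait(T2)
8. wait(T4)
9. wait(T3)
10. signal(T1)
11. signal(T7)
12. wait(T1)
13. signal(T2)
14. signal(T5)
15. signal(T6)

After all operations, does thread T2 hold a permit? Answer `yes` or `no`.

Step 1: wait(T1) -> count=3 queue=[] holders={T1}
Step 2: wait(T5) -> count=2 queue=[] holders={T1,T5}
Step 3: wait(T6) -> count=1 queue=[] holders={T1,T5,T6}
Step 4: wait(T2) -> count=0 queue=[] holders={T1,T2,T5,T6}
Step 5: wait(T7) -> count=0 queue=[T7] holders={T1,T2,T5,T6}
Step 6: signal(T2) -> count=0 queue=[] holders={T1,T5,T6,T7}
Step 7: wait(T2) -> count=0 queue=[T2] holders={T1,T5,T6,T7}
Step 8: wait(T4) -> count=0 queue=[T2,T4] holders={T1,T5,T6,T7}
Step 9: wait(T3) -> count=0 queue=[T2,T4,T3] holders={T1,T5,T6,T7}
Step 10: signal(T1) -> count=0 queue=[T4,T3] holders={T2,T5,T6,T7}
Step 11: signal(T7) -> count=0 queue=[T3] holders={T2,T4,T5,T6}
Step 12: wait(T1) -> count=0 queue=[T3,T1] holders={T2,T4,T5,T6}
Step 13: signal(T2) -> count=0 queue=[T1] holders={T3,T4,T5,T6}
Step 14: signal(T5) -> count=0 queue=[] holders={T1,T3,T4,T6}
Step 15: signal(T6) -> count=1 queue=[] holders={T1,T3,T4}
Final holders: {T1,T3,T4} -> T2 not in holders

Answer: no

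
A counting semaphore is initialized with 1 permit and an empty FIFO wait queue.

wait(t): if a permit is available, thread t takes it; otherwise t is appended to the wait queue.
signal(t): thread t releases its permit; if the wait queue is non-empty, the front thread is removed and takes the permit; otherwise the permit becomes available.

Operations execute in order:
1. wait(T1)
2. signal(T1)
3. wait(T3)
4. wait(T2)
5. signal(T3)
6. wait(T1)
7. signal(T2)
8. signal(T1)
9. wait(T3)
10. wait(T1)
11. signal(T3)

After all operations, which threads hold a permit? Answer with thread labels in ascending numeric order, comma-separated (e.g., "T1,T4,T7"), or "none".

Answer: T1

Derivation:
Step 1: wait(T1) -> count=0 queue=[] holders={T1}
Step 2: signal(T1) -> count=1 queue=[] holders={none}
Step 3: wait(T3) -> count=0 queue=[] holders={T3}
Step 4: wait(T2) -> count=0 queue=[T2] holders={T3}
Step 5: signal(T3) -> count=0 queue=[] holders={T2}
Step 6: wait(T1) -> count=0 queue=[T1] holders={T2}
Step 7: signal(T2) -> count=0 queue=[] holders={T1}
Step 8: signal(T1) -> count=1 queue=[] holders={none}
Step 9: wait(T3) -> count=0 queue=[] holders={T3}
Step 10: wait(T1) -> count=0 queue=[T1] holders={T3}
Step 11: signal(T3) -> count=0 queue=[] holders={T1}
Final holders: T1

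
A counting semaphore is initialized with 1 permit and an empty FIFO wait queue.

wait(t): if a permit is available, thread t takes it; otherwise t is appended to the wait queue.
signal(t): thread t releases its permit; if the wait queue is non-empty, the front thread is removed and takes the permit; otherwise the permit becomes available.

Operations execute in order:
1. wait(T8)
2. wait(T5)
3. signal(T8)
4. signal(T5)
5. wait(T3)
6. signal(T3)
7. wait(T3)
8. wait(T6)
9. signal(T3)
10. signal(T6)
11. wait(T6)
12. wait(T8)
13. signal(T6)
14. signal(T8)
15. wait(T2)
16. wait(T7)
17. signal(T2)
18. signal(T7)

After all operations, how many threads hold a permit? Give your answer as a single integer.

Answer: 0

Derivation:
Step 1: wait(T8) -> count=0 queue=[] holders={T8}
Step 2: wait(T5) -> count=0 queue=[T5] holders={T8}
Step 3: signal(T8) -> count=0 queue=[] holders={T5}
Step 4: signal(T5) -> count=1 queue=[] holders={none}
Step 5: wait(T3) -> count=0 queue=[] holders={T3}
Step 6: signal(T3) -> count=1 queue=[] holders={none}
Step 7: wait(T3) -> count=0 queue=[] holders={T3}
Step 8: wait(T6) -> count=0 queue=[T6] holders={T3}
Step 9: signal(T3) -> count=0 queue=[] holders={T6}
Step 10: signal(T6) -> count=1 queue=[] holders={none}
Step 11: wait(T6) -> count=0 queue=[] holders={T6}
Step 12: wait(T8) -> count=0 queue=[T8] holders={T6}
Step 13: signal(T6) -> count=0 queue=[] holders={T8}
Step 14: signal(T8) -> count=1 queue=[] holders={none}
Step 15: wait(T2) -> count=0 queue=[] holders={T2}
Step 16: wait(T7) -> count=0 queue=[T7] holders={T2}
Step 17: signal(T2) -> count=0 queue=[] holders={T7}
Step 18: signal(T7) -> count=1 queue=[] holders={none}
Final holders: {none} -> 0 thread(s)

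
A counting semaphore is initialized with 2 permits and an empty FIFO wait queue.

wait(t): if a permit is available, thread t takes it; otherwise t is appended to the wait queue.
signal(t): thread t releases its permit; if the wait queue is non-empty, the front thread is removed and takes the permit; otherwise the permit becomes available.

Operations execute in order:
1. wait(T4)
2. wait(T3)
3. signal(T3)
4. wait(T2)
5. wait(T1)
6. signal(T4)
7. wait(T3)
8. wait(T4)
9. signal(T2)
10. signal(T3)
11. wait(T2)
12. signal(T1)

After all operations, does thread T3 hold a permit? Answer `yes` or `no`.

Step 1: wait(T4) -> count=1 queue=[] holders={T4}
Step 2: wait(T3) -> count=0 queue=[] holders={T3,T4}
Step 3: signal(T3) -> count=1 queue=[] holders={T4}
Step 4: wait(T2) -> count=0 queue=[] holders={T2,T4}
Step 5: wait(T1) -> count=0 queue=[T1] holders={T2,T4}
Step 6: signal(T4) -> count=0 queue=[] holders={T1,T2}
Step 7: wait(T3) -> count=0 queue=[T3] holders={T1,T2}
Step 8: wait(T4) -> count=0 queue=[T3,T4] holders={T1,T2}
Step 9: signal(T2) -> count=0 queue=[T4] holders={T1,T3}
Step 10: signal(T3) -> count=0 queue=[] holders={T1,T4}
Step 11: wait(T2) -> count=0 queue=[T2] holders={T1,T4}
Step 12: signal(T1) -> count=0 queue=[] holders={T2,T4}
Final holders: {T2,T4} -> T3 not in holders

Answer: no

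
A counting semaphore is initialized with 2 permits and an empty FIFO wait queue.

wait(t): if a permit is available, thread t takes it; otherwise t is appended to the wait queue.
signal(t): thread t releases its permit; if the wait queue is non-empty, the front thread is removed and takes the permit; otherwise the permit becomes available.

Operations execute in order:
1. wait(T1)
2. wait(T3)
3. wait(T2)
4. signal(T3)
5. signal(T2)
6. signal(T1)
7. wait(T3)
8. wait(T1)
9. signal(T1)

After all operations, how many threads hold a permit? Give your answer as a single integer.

Step 1: wait(T1) -> count=1 queue=[] holders={T1}
Step 2: wait(T3) -> count=0 queue=[] holders={T1,T3}
Step 3: wait(T2) -> count=0 queue=[T2] holders={T1,T3}
Step 4: signal(T3) -> count=0 queue=[] holders={T1,T2}
Step 5: signal(T2) -> count=1 queue=[] holders={T1}
Step 6: signal(T1) -> count=2 queue=[] holders={none}
Step 7: wait(T3) -> count=1 queue=[] holders={T3}
Step 8: wait(T1) -> count=0 queue=[] holders={T1,T3}
Step 9: signal(T1) -> count=1 queue=[] holders={T3}
Final holders: {T3} -> 1 thread(s)

Answer: 1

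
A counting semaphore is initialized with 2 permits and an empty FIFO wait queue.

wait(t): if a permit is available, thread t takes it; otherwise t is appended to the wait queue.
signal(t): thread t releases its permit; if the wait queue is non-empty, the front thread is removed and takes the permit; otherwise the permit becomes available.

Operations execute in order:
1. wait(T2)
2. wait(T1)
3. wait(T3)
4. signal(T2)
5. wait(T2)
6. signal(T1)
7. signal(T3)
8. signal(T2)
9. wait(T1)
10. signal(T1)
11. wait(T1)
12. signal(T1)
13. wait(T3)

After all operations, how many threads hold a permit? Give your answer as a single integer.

Step 1: wait(T2) -> count=1 queue=[] holders={T2}
Step 2: wait(T1) -> count=0 queue=[] holders={T1,T2}
Step 3: wait(T3) -> count=0 queue=[T3] holders={T1,T2}
Step 4: signal(T2) -> count=0 queue=[] holders={T1,T3}
Step 5: wait(T2) -> count=0 queue=[T2] holders={T1,T3}
Step 6: signal(T1) -> count=0 queue=[] holders={T2,T3}
Step 7: signal(T3) -> count=1 queue=[] holders={T2}
Step 8: signal(T2) -> count=2 queue=[] holders={none}
Step 9: wait(T1) -> count=1 queue=[] holders={T1}
Step 10: signal(T1) -> count=2 queue=[] holders={none}
Step 11: wait(T1) -> count=1 queue=[] holders={T1}
Step 12: signal(T1) -> count=2 queue=[] holders={none}
Step 13: wait(T3) -> count=1 queue=[] holders={T3}
Final holders: {T3} -> 1 thread(s)

Answer: 1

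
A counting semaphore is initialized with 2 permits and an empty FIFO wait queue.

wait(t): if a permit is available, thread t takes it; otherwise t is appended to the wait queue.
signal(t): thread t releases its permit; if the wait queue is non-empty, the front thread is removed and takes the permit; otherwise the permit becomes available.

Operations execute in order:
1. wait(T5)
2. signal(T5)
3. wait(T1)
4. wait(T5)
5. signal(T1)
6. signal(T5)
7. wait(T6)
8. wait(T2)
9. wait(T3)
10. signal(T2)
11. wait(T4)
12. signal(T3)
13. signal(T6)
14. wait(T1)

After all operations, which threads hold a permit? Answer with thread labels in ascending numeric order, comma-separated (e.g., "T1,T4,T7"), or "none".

Step 1: wait(T5) -> count=1 queue=[] holders={T5}
Step 2: signal(T5) -> count=2 queue=[] holders={none}
Step 3: wait(T1) -> count=1 queue=[] holders={T1}
Step 4: wait(T5) -> count=0 queue=[] holders={T1,T5}
Step 5: signal(T1) -> count=1 queue=[] holders={T5}
Step 6: signal(T5) -> count=2 queue=[] holders={none}
Step 7: wait(T6) -> count=1 queue=[] holders={T6}
Step 8: wait(T2) -> count=0 queue=[] holders={T2,T6}
Step 9: wait(T3) -> count=0 queue=[T3] holders={T2,T6}
Step 10: signal(T2) -> count=0 queue=[] holders={T3,T6}
Step 11: wait(T4) -> count=0 queue=[T4] holders={T3,T6}
Step 12: signal(T3) -> count=0 queue=[] holders={T4,T6}
Step 13: signal(T6) -> count=1 queue=[] holders={T4}
Step 14: wait(T1) -> count=0 queue=[] holders={T1,T4}
Final holders: T1,T4

Answer: T1,T4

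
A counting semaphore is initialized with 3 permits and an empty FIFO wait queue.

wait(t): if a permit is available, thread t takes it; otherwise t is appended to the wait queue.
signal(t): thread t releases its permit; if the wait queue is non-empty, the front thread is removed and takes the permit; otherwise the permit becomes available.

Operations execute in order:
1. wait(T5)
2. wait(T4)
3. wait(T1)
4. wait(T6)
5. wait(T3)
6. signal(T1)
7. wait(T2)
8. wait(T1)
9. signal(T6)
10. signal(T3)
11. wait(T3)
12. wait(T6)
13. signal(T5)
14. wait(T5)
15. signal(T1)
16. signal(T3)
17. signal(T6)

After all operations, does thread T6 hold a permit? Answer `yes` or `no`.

Answer: no

Derivation:
Step 1: wait(T5) -> count=2 queue=[] holders={T5}
Step 2: wait(T4) -> count=1 queue=[] holders={T4,T5}
Step 3: wait(T1) -> count=0 queue=[] holders={T1,T4,T5}
Step 4: wait(T6) -> count=0 queue=[T6] holders={T1,T4,T5}
Step 5: wait(T3) -> count=0 queue=[T6,T3] holders={T1,T4,T5}
Step 6: signal(T1) -> count=0 queue=[T3] holders={T4,T5,T6}
Step 7: wait(T2) -> count=0 queue=[T3,T2] holders={T4,T5,T6}
Step 8: wait(T1) -> count=0 queue=[T3,T2,T1] holders={T4,T5,T6}
Step 9: signal(T6) -> count=0 queue=[T2,T1] holders={T3,T4,T5}
Step 10: signal(T3) -> count=0 queue=[T1] holders={T2,T4,T5}
Step 11: wait(T3) -> count=0 queue=[T1,T3] holders={T2,T4,T5}
Step 12: wait(T6) -> count=0 queue=[T1,T3,T6] holders={T2,T4,T5}
Step 13: signal(T5) -> count=0 queue=[T3,T6] holders={T1,T2,T4}
Step 14: wait(T5) -> count=0 queue=[T3,T6,T5] holders={T1,T2,T4}
Step 15: signal(T1) -> count=0 queue=[T6,T5] holders={T2,T3,T4}
Step 16: signal(T3) -> count=0 queue=[T5] holders={T2,T4,T6}
Step 17: signal(T6) -> count=0 queue=[] holders={T2,T4,T5}
Final holders: {T2,T4,T5} -> T6 not in holders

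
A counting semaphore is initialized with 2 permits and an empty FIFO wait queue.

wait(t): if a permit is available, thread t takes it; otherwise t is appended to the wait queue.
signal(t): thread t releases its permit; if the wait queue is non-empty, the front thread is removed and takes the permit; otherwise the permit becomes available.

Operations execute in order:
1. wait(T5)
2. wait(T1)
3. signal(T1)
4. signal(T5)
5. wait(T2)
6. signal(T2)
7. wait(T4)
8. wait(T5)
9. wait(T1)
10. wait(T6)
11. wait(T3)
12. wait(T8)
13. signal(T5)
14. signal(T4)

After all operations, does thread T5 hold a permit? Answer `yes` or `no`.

Step 1: wait(T5) -> count=1 queue=[] holders={T5}
Step 2: wait(T1) -> count=0 queue=[] holders={T1,T5}
Step 3: signal(T1) -> count=1 queue=[] holders={T5}
Step 4: signal(T5) -> count=2 queue=[] holders={none}
Step 5: wait(T2) -> count=1 queue=[] holders={T2}
Step 6: signal(T2) -> count=2 queue=[] holders={none}
Step 7: wait(T4) -> count=1 queue=[] holders={T4}
Step 8: wait(T5) -> count=0 queue=[] holders={T4,T5}
Step 9: wait(T1) -> count=0 queue=[T1] holders={T4,T5}
Step 10: wait(T6) -> count=0 queue=[T1,T6] holders={T4,T5}
Step 11: wait(T3) -> count=0 queue=[T1,T6,T3] holders={T4,T5}
Step 12: wait(T8) -> count=0 queue=[T1,T6,T3,T8] holders={T4,T5}
Step 13: signal(T5) -> count=0 queue=[T6,T3,T8] holders={T1,T4}
Step 14: signal(T4) -> count=0 queue=[T3,T8] holders={T1,T6}
Final holders: {T1,T6} -> T5 not in holders

Answer: no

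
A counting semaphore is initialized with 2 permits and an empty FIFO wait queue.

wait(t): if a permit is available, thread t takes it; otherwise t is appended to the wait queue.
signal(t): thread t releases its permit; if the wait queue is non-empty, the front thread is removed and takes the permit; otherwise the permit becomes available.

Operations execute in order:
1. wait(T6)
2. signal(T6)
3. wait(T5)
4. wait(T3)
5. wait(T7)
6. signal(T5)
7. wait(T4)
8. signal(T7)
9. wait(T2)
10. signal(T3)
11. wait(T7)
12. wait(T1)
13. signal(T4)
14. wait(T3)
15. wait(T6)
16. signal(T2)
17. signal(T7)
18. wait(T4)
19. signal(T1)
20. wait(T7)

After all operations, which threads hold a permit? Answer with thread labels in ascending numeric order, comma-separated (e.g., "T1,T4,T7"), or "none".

Step 1: wait(T6) -> count=1 queue=[] holders={T6}
Step 2: signal(T6) -> count=2 queue=[] holders={none}
Step 3: wait(T5) -> count=1 queue=[] holders={T5}
Step 4: wait(T3) -> count=0 queue=[] holders={T3,T5}
Step 5: wait(T7) -> count=0 queue=[T7] holders={T3,T5}
Step 6: signal(T5) -> count=0 queue=[] holders={T3,T7}
Step 7: wait(T4) -> count=0 queue=[T4] holders={T3,T7}
Step 8: signal(T7) -> count=0 queue=[] holders={T3,T4}
Step 9: wait(T2) -> count=0 queue=[T2] holders={T3,T4}
Step 10: signal(T3) -> count=0 queue=[] holders={T2,T4}
Step 11: wait(T7) -> count=0 queue=[T7] holders={T2,T4}
Step 12: wait(T1) -> count=0 queue=[T7,T1] holders={T2,T4}
Step 13: signal(T4) -> count=0 queue=[T1] holders={T2,T7}
Step 14: wait(T3) -> count=0 queue=[T1,T3] holders={T2,T7}
Step 15: wait(T6) -> count=0 queue=[T1,T3,T6] holders={T2,T7}
Step 16: signal(T2) -> count=0 queue=[T3,T6] holders={T1,T7}
Step 17: signal(T7) -> count=0 queue=[T6] holders={T1,T3}
Step 18: wait(T4) -> count=0 queue=[T6,T4] holders={T1,T3}
Step 19: signal(T1) -> count=0 queue=[T4] holders={T3,T6}
Step 20: wait(T7) -> count=0 queue=[T4,T7] holders={T3,T6}
Final holders: T3,T6

Answer: T3,T6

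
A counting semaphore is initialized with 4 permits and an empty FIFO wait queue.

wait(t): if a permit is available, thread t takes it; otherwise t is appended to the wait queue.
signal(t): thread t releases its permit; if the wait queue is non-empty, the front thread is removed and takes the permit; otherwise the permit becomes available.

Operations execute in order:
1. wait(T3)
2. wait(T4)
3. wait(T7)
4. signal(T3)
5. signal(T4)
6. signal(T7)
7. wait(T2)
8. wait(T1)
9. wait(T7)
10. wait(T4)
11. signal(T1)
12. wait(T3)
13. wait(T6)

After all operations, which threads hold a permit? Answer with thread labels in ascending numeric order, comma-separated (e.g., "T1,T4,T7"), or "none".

Answer: T2,T3,T4,T7

Derivation:
Step 1: wait(T3) -> count=3 queue=[] holders={T3}
Step 2: wait(T4) -> count=2 queue=[] holders={T3,T4}
Step 3: wait(T7) -> count=1 queue=[] holders={T3,T4,T7}
Step 4: signal(T3) -> count=2 queue=[] holders={T4,T7}
Step 5: signal(T4) -> count=3 queue=[] holders={T7}
Step 6: signal(T7) -> count=4 queue=[] holders={none}
Step 7: wait(T2) -> count=3 queue=[] holders={T2}
Step 8: wait(T1) -> count=2 queue=[] holders={T1,T2}
Step 9: wait(T7) -> count=1 queue=[] holders={T1,T2,T7}
Step 10: wait(T4) -> count=0 queue=[] holders={T1,T2,T4,T7}
Step 11: signal(T1) -> count=1 queue=[] holders={T2,T4,T7}
Step 12: wait(T3) -> count=0 queue=[] holders={T2,T3,T4,T7}
Step 13: wait(T6) -> count=0 queue=[T6] holders={T2,T3,T4,T7}
Final holders: T2,T3,T4,T7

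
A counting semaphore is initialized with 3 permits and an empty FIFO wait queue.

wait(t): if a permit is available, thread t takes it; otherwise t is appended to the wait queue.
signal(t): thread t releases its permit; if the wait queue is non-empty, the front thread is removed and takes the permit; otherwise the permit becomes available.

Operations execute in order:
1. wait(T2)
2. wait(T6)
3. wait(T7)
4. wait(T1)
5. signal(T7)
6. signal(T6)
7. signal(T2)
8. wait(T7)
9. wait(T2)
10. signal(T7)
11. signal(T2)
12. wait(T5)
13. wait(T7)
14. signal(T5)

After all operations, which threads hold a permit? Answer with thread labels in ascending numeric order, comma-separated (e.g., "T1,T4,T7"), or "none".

Step 1: wait(T2) -> count=2 queue=[] holders={T2}
Step 2: wait(T6) -> count=1 queue=[] holders={T2,T6}
Step 3: wait(T7) -> count=0 queue=[] holders={T2,T6,T7}
Step 4: wait(T1) -> count=0 queue=[T1] holders={T2,T6,T7}
Step 5: signal(T7) -> count=0 queue=[] holders={T1,T2,T6}
Step 6: signal(T6) -> count=1 queue=[] holders={T1,T2}
Step 7: signal(T2) -> count=2 queue=[] holders={T1}
Step 8: wait(T7) -> count=1 queue=[] holders={T1,T7}
Step 9: wait(T2) -> count=0 queue=[] holders={T1,T2,T7}
Step 10: signal(T7) -> count=1 queue=[] holders={T1,T2}
Step 11: signal(T2) -> count=2 queue=[] holders={T1}
Step 12: wait(T5) -> count=1 queue=[] holders={T1,T5}
Step 13: wait(T7) -> count=0 queue=[] holders={T1,T5,T7}
Step 14: signal(T5) -> count=1 queue=[] holders={T1,T7}
Final holders: T1,T7

Answer: T1,T7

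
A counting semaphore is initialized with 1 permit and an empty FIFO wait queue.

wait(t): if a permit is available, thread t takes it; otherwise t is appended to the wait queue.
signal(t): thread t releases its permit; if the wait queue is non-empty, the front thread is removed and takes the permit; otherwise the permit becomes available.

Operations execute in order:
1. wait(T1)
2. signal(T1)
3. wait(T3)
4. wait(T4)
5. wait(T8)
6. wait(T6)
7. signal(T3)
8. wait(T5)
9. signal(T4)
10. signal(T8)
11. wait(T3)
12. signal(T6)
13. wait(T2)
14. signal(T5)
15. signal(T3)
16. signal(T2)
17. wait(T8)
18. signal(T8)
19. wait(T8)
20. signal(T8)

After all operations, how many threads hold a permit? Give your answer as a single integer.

Step 1: wait(T1) -> count=0 queue=[] holders={T1}
Step 2: signal(T1) -> count=1 queue=[] holders={none}
Step 3: wait(T3) -> count=0 queue=[] holders={T3}
Step 4: wait(T4) -> count=0 queue=[T4] holders={T3}
Step 5: wait(T8) -> count=0 queue=[T4,T8] holders={T3}
Step 6: wait(T6) -> count=0 queue=[T4,T8,T6] holders={T3}
Step 7: signal(T3) -> count=0 queue=[T8,T6] holders={T4}
Step 8: wait(T5) -> count=0 queue=[T8,T6,T5] holders={T4}
Step 9: signal(T4) -> count=0 queue=[T6,T5] holders={T8}
Step 10: signal(T8) -> count=0 queue=[T5] holders={T6}
Step 11: wait(T3) -> count=0 queue=[T5,T3] holders={T6}
Step 12: signal(T6) -> count=0 queue=[T3] holders={T5}
Step 13: wait(T2) -> count=0 queue=[T3,T2] holders={T5}
Step 14: signal(T5) -> count=0 queue=[T2] holders={T3}
Step 15: signal(T3) -> count=0 queue=[] holders={T2}
Step 16: signal(T2) -> count=1 queue=[] holders={none}
Step 17: wait(T8) -> count=0 queue=[] holders={T8}
Step 18: signal(T8) -> count=1 queue=[] holders={none}
Step 19: wait(T8) -> count=0 queue=[] holders={T8}
Step 20: signal(T8) -> count=1 queue=[] holders={none}
Final holders: {none} -> 0 thread(s)

Answer: 0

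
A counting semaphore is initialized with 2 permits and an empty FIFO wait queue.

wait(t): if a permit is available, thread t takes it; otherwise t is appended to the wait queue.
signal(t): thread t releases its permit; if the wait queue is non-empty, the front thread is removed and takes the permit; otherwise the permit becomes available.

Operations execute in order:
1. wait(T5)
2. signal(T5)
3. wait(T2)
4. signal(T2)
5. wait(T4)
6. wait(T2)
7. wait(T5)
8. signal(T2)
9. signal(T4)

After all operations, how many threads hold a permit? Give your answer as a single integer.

Step 1: wait(T5) -> count=1 queue=[] holders={T5}
Step 2: signal(T5) -> count=2 queue=[] holders={none}
Step 3: wait(T2) -> count=1 queue=[] holders={T2}
Step 4: signal(T2) -> count=2 queue=[] holders={none}
Step 5: wait(T4) -> count=1 queue=[] holders={T4}
Step 6: wait(T2) -> count=0 queue=[] holders={T2,T4}
Step 7: wait(T5) -> count=0 queue=[T5] holders={T2,T4}
Step 8: signal(T2) -> count=0 queue=[] holders={T4,T5}
Step 9: signal(T4) -> count=1 queue=[] holders={T5}
Final holders: {T5} -> 1 thread(s)

Answer: 1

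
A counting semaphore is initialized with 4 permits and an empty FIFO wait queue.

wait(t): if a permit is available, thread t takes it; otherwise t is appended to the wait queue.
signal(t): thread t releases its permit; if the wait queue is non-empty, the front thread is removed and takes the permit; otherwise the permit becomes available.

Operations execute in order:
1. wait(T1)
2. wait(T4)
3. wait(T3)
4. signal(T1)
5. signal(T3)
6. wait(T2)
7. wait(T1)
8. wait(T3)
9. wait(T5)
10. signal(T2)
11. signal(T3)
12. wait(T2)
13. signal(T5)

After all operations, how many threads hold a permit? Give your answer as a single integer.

Step 1: wait(T1) -> count=3 queue=[] holders={T1}
Step 2: wait(T4) -> count=2 queue=[] holders={T1,T4}
Step 3: wait(T3) -> count=1 queue=[] holders={T1,T3,T4}
Step 4: signal(T1) -> count=2 queue=[] holders={T3,T4}
Step 5: signal(T3) -> count=3 queue=[] holders={T4}
Step 6: wait(T2) -> count=2 queue=[] holders={T2,T4}
Step 7: wait(T1) -> count=1 queue=[] holders={T1,T2,T4}
Step 8: wait(T3) -> count=0 queue=[] holders={T1,T2,T3,T4}
Step 9: wait(T5) -> count=0 queue=[T5] holders={T1,T2,T3,T4}
Step 10: signal(T2) -> count=0 queue=[] holders={T1,T3,T4,T5}
Step 11: signal(T3) -> count=1 queue=[] holders={T1,T4,T5}
Step 12: wait(T2) -> count=0 queue=[] holders={T1,T2,T4,T5}
Step 13: signal(T5) -> count=1 queue=[] holders={T1,T2,T4}
Final holders: {T1,T2,T4} -> 3 thread(s)

Answer: 3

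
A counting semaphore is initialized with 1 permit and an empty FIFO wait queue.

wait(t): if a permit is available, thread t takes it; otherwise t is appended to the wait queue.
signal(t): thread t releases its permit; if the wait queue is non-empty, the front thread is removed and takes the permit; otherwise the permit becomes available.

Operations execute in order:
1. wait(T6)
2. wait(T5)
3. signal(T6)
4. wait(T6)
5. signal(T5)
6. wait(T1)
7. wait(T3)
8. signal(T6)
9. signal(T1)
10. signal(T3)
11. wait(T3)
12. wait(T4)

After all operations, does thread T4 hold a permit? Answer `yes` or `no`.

Step 1: wait(T6) -> count=0 queue=[] holders={T6}
Step 2: wait(T5) -> count=0 queue=[T5] holders={T6}
Step 3: signal(T6) -> count=0 queue=[] holders={T5}
Step 4: wait(T6) -> count=0 queue=[T6] holders={T5}
Step 5: signal(T5) -> count=0 queue=[] holders={T6}
Step 6: wait(T1) -> count=0 queue=[T1] holders={T6}
Step 7: wait(T3) -> count=0 queue=[T1,T3] holders={T6}
Step 8: signal(T6) -> count=0 queue=[T3] holders={T1}
Step 9: signal(T1) -> count=0 queue=[] holders={T3}
Step 10: signal(T3) -> count=1 queue=[] holders={none}
Step 11: wait(T3) -> count=0 queue=[] holders={T3}
Step 12: wait(T4) -> count=0 queue=[T4] holders={T3}
Final holders: {T3} -> T4 not in holders

Answer: no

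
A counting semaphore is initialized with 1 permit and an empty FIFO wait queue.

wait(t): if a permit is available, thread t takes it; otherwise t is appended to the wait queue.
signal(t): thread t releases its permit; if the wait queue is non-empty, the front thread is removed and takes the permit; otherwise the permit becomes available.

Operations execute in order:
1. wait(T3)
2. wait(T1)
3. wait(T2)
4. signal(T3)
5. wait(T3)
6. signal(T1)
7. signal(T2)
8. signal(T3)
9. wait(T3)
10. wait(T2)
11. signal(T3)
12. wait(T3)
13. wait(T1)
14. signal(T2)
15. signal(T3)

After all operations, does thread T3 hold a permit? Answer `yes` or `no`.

Answer: no

Derivation:
Step 1: wait(T3) -> count=0 queue=[] holders={T3}
Step 2: wait(T1) -> count=0 queue=[T1] holders={T3}
Step 3: wait(T2) -> count=0 queue=[T1,T2] holders={T3}
Step 4: signal(T3) -> count=0 queue=[T2] holders={T1}
Step 5: wait(T3) -> count=0 queue=[T2,T3] holders={T1}
Step 6: signal(T1) -> count=0 queue=[T3] holders={T2}
Step 7: signal(T2) -> count=0 queue=[] holders={T3}
Step 8: signal(T3) -> count=1 queue=[] holders={none}
Step 9: wait(T3) -> count=0 queue=[] holders={T3}
Step 10: wait(T2) -> count=0 queue=[T2] holders={T3}
Step 11: signal(T3) -> count=0 queue=[] holders={T2}
Step 12: wait(T3) -> count=0 queue=[T3] holders={T2}
Step 13: wait(T1) -> count=0 queue=[T3,T1] holders={T2}
Step 14: signal(T2) -> count=0 queue=[T1] holders={T3}
Step 15: signal(T3) -> count=0 queue=[] holders={T1}
Final holders: {T1} -> T3 not in holders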